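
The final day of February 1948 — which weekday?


February 1948 has 29 days
Anchor: Jan 1, 1948. With p = 1948 - 1 = 1947: (p + p//4 - p//100 + p//400) mod 7 = (1947 + 486 - 19 + 4) mod 7 = 2418 mod 7 = 3 -> Thursday (Mon=0 ... Sun=6)
Days before February (Jan): 31; February 1 index = (3 + 31) mod 7 = 6 -> Sunday
Last day offset: 29 - 1 = 28 days
Weekday index = (6 + 28) mod 7 = 6

Sunday, February 29


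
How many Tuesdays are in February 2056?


February 2056 has 29 days
Anchor: Jan 1, 2056. With p = 2056 - 1 = 2055: (p + p//4 - p//100 + p//400) mod 7 = (2055 + 513 - 20 + 5) mod 7 = 2553 mod 7 = 5 -> Saturday (Mon=0 ... Sun=6)
Days before February (Jan): 31; February 1 index = (5 + 31) mod 7 = 1 -> Tuesday
First Tuesday is February 1
Tuesdays: 1, 8, 15, 22, 29

5 Tuesdays


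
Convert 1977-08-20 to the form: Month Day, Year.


ISO 1977-08-20 parses as year=1977, month=08, day=20
Month 8 -> August

August 20, 1977


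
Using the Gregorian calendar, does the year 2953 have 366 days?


Gregorian leap year rule: divisible by 4, but not by 100, unless also by 400.
2953 is not divisible by 4 -> not a leap year

No


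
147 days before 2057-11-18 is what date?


Start: 2057-11-18, subtract 147 days
Back 18 days from November 18 reaches October 31, 2057 -> 129 left
October 2057 has 31 days -> back to September 30, 2057 -> 98 left
September 2057 has 30 days -> back to August 31, 2057 -> 68 left
August 2057 has 31 days -> back to July 31, 2057 -> 37 left
July 2057 has 31 days -> back to June 30, 2057 -> 6 left
June 2057: 30 - 6 = 24 -> lands on June 24

Result: 2057-06-24


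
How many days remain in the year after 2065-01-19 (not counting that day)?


Day of year: 19 of 365
Remaining = 365 - 19

346 days


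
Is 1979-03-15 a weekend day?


Anchor: Jan 1, 1979. With p = 1979 - 1 = 1978: (p + p//4 - p//100 + p//400) mod 7 = (1978 + 494 - 19 + 4) mod 7 = 2457 mod 7 = 0 -> Monday (Mon=0 ... Sun=6)
Day of year: 74; offset = 73
Weekday index = (0 + 73) mod 7 = 3 -> Thursday
Weekend days: Saturday, Sunday

No


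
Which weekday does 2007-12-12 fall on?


Date: December 12, 2007
Anchor: Jan 1, 2007. With p = 2007 - 1 = 2006: (p + p//4 - p//100 + p//400) mod 7 = (2006 + 501 - 20 + 5) mod 7 = 2492 mod 7 = 0 -> Monday (Mon=0 ... Sun=6)
Days before December (Jan-Nov): 334; offset = 334 + 12 - 1 = 345
Weekday index = (0 + 345) mod 7 = 2

Day of the week: Wednesday


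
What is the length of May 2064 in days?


May 2064

31 days


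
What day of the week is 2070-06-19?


Date: June 19, 2070
Anchor: Jan 1, 2070. With p = 2070 - 1 = 2069: (p + p//4 - p//100 + p//400) mod 7 = (2069 + 517 - 20 + 5) mod 7 = 2571 mod 7 = 2 -> Wednesday (Mon=0 ... Sun=6)
Days before June (Jan-May): 151; offset = 151 + 19 - 1 = 169
Weekday index = (2 + 169) mod 7 = 3

Day of the week: Thursday


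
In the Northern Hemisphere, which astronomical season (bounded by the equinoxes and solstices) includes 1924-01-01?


Date: January 1
Astronomical Winter (approx.; exact equinox/solstice day varies by year): December 21 to March 19
January 1 falls within the Winter window

Winter


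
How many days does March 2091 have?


March 2091

31 days


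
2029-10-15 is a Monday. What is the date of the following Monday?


Current: Monday
Target: Monday
Days ahead: 7

Next Monday: 2029-10-22


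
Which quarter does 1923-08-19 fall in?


Month: August (month 8)
Q1: Jan-Mar, Q2: Apr-Jun, Q3: Jul-Sep, Q4: Oct-Dec

Q3


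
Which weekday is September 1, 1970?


Target: September 1, 1970
Anchor: Jan 1, 1970. With p = 1970 - 1 = 1969: (p + p//4 - p//100 + p//400) mod 7 = (1969 + 492 - 19 + 4) mod 7 = 2446 mod 7 = 3 -> Thursday (Mon=0 ... Sun=6)
Days before September (Jan-Aug): 243 days
Weekday index = (3 + 243) mod 7 = 1

Tuesday


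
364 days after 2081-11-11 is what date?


Start: 2081-11-11, add 364 days
November 2081 has 30 days: 30 - 11 = 19 days to November 30 -> 345 left
December 2081 has 31 days -> 314 left
January 2082 has 31 days -> 283 left
February 2082 has 28 days -> 255 left
March 2082 has 31 days -> 224 left
April 2082 has 30 days -> 194 left
May 2082 has 31 days -> 163 left
June 2082 has 30 days -> 133 left
July 2082 has 31 days -> 102 left
August 2082 has 31 days -> 71 left
September 2082 has 30 days -> 41 left
October 2082 has 31 days -> 10 left
November 2082: 10 <= 30 -> lands on November 10

Result: 2082-11-10


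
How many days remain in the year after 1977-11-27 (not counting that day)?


Day of year: 331 of 365
Remaining = 365 - 331

34 days


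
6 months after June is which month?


June is month 6
6 + 6 = 12

December


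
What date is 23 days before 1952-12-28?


Start: 1952-12-28, subtract 23 days
28 - 23 = 5 stays within December 1952

Result: 1952-12-05


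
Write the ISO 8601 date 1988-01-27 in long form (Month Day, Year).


ISO 1988-01-27 parses as year=1988, month=01, day=27
Month 1 -> January

January 27, 1988


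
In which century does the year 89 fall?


Century = (year - 1) // 100 + 1
= (89 - 1) // 100 + 1
= 88 // 100 + 1
= 0 + 1

1st century


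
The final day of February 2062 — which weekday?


February 2062 has 28 days
Anchor: Jan 1, 2062. With p = 2062 - 1 = 2061: (p + p//4 - p//100 + p//400) mod 7 = (2061 + 515 - 20 + 5) mod 7 = 2561 mod 7 = 6 -> Sunday (Mon=0 ... Sun=6)
Days before February (Jan): 31; February 1 index = (6 + 31) mod 7 = 2 -> Wednesday
Last day offset: 28 - 1 = 27 days
Weekday index = (2 + 27) mod 7 = 1

Tuesday, February 28


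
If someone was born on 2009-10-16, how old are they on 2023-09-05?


Birth: 2009-10-16
Reference: 2023-09-05
Year difference: 2023 - 2009 = 14
Birthday not yet reached in 2023, subtract 1

13 years old


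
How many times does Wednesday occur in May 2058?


May 2058 has 31 days
Anchor: Jan 1, 2058. With p = 2058 - 1 = 2057: (p + p//4 - p//100 + p//400) mod 7 = (2057 + 514 - 20 + 5) mod 7 = 2556 mod 7 = 1 -> Tuesday (Mon=0 ... Sun=6)
Days before May (Jan-Apr): 120; May 1 index = (1 + 120) mod 7 = 2 -> Wednesday
First Wednesday is May 1
Wednesdays: 1, 8, 15, 22, 29

5 Wednesdays


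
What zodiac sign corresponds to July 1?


Date: July 1
Conventional tropical zodiac dates: Cancer from June 21 onward; Leo starts July 23
July 1 falls within the Cancer range

Cancer


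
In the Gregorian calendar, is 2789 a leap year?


Gregorian leap year rule: divisible by 4, but not by 100, unless also by 400.
2789 is not divisible by 4 -> not a leap year

No


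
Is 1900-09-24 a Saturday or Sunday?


Anchor: Jan 1, 1900. With p = 1900 - 1 = 1899: (p + p//4 - p//100 + p//400) mod 7 = (1899 + 474 - 18 + 4) mod 7 = 2359 mod 7 = 0 -> Monday (Mon=0 ... Sun=6)
Day of year: 267; offset = 266
Weekday index = (0 + 266) mod 7 = 0 -> Monday
Weekend days: Saturday, Sunday

No


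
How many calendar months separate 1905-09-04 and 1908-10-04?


From September 1905 to October 1908
3 years * 12 = 36 months, plus 1 month = 37

37 months


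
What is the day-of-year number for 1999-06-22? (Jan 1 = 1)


Date: June 22, 1999
Days in months 1 through 5: 151
Plus 22 days in June

Day of year: 173


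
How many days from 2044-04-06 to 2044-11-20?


From 2044-04-06 to 2044-11-20
2044-04-06: days before April = 31 + 29 + 31 = 91 (2044 is a leap year); day of year = 91 + 6 = 97
2044-11-20: days before November = 31 + 29 + 31 + 30 + 31 + 30 + 31 + 31 + 30 + 31 = 305 (2044 is a leap year); day of year = 305 + 20 = 325
Same year: 325 - 97 = 228

228 days


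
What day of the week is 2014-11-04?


Date: November 4, 2014
Anchor: Jan 1, 2014. With p = 2014 - 1 = 2013: (p + p//4 - p//100 + p//400) mod 7 = (2013 + 503 - 20 + 5) mod 7 = 2501 mod 7 = 2 -> Wednesday (Mon=0 ... Sun=6)
Days before November (Jan-Oct): 304; offset = 304 + 4 - 1 = 307
Weekday index = (2 + 307) mod 7 = 1

Day of the week: Tuesday


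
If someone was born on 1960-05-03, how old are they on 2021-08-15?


Birth: 1960-05-03
Reference: 2021-08-15
Year difference: 2021 - 1960 = 61

61 years old


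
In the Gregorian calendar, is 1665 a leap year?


Gregorian leap year rule: divisible by 4, but not by 100, unless also by 400.
1665 is not divisible by 4 -> not a leap year

No


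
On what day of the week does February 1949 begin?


Target: February 1, 1949
Anchor: Jan 1, 1949. With p = 1949 - 1 = 1948: (p + p//4 - p//100 + p//400) mod 7 = (1948 + 487 - 19 + 4) mod 7 = 2420 mod 7 = 5 -> Saturday (Mon=0 ... Sun=6)
Days before February (Jan): 31 days
Weekday index = (5 + 31) mod 7 = 1

Tuesday


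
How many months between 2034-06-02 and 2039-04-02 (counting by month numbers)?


From June 2034 to April 2039
5 years * 12 = 60 months, minus 2 months = 58

58 months


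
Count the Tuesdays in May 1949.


May 1949 has 31 days
Anchor: Jan 1, 1949. With p = 1949 - 1 = 1948: (p + p//4 - p//100 + p//400) mod 7 = (1948 + 487 - 19 + 4) mod 7 = 2420 mod 7 = 5 -> Saturday (Mon=0 ... Sun=6)
Days before May (Jan-Apr): 120; May 1 index = (5 + 120) mod 7 = 6 -> Sunday
First Tuesday is May 3
Tuesdays: 3, 10, 17, 24, 31

5 Tuesdays


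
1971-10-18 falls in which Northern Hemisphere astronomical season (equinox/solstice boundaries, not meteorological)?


Date: October 18
Astronomical Autumn (approx.; exact equinox/solstice day varies by year): September 22 to December 20
October 18 falls within the Autumn window

Autumn


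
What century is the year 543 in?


Century = (year - 1) // 100 + 1
= (543 - 1) // 100 + 1
= 542 // 100 + 1
= 5 + 1

6th century


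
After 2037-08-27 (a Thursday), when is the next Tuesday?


Current: Thursday
Target: Tuesday
Days ahead: 5

Next Tuesday: 2037-09-01


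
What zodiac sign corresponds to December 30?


Date: December 30
Conventional tropical zodiac dates: Capricorn from December 22 onward; Aquarius starts January 20
December 30 falls within the Capricorn range

Capricorn


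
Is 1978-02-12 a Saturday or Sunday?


Anchor: Jan 1, 1978. With p = 1978 - 1 = 1977: (p + p//4 - p//100 + p//400) mod 7 = (1977 + 494 - 19 + 4) mod 7 = 2456 mod 7 = 6 -> Sunday (Mon=0 ... Sun=6)
Day of year: 43; offset = 42
Weekday index = (6 + 42) mod 7 = 6 -> Sunday
Weekend days: Saturday, Sunday

Yes


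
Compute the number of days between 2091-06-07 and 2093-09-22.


From 2091-06-07 to 2093-09-22
2091-06-07: days before June = 31 + 28 + 31 + 30 + 31 = 151 (2091 is not a leap year); day of year = 151 + 7 = 158
2093-09-22: days before September = 31 + 28 + 31 + 30 + 31 + 30 + 31 + 31 = 243 (2093 is not a leap year); day of year = 243 + 22 = 265
Rest of 2091: 365 - 158 = 207
Full years 2092 (366): 366
Total = 207 + 366 + 265 = 838

838 days


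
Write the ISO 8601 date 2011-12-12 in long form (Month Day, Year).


ISO 2011-12-12 parses as year=2011, month=12, day=12
Month 12 -> December

December 12, 2011


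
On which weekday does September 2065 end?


September 2065 has 30 days
Anchor: Jan 1, 2065. With p = 2065 - 1 = 2064: (p + p//4 - p//100 + p//400) mod 7 = (2064 + 516 - 20 + 5) mod 7 = 2565 mod 7 = 3 -> Thursday (Mon=0 ... Sun=6)
Days before September (Jan-Aug): 243; September 1 index = (3 + 243) mod 7 = 1 -> Tuesday
Last day offset: 30 - 1 = 29 days
Weekday index = (1 + 29) mod 7 = 2

Wednesday, September 30


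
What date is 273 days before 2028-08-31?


Start: 2028-08-31, subtract 273 days
Back 31 days from August 31 reaches July 31, 2028 -> 242 left
July 2028 has 31 days -> back to June 30, 2028 -> 211 left
June 2028 has 30 days -> back to May 31, 2028 -> 181 left
May 2028 has 31 days -> back to April 30, 2028 -> 150 left
April 2028 has 30 days -> back to March 31, 2028 -> 120 left
March 2028 has 31 days -> back to February 29, 2028 -> 89 left
February 2028 has 29 days -> back to January 31, 2028 -> 60 left
January 2028 has 31 days -> back to December 31, 2027 -> 29 left
December 2027: 31 - 29 = 2 -> lands on December 2

Result: 2027-12-02


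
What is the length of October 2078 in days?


October 2078

31 days


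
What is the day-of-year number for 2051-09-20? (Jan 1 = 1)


Date: September 20, 2051
Days in months 1 through 8: 243
Plus 20 days in September

Day of year: 263


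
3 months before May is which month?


May is month 5
5 - 3 = 2

February


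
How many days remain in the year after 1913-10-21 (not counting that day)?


Day of year: 294 of 365
Remaining = 365 - 294

71 days


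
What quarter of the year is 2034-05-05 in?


Month: May (month 5)
Q1: Jan-Mar, Q2: Apr-Jun, Q3: Jul-Sep, Q4: Oct-Dec

Q2


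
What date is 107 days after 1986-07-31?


Start: 1986-07-31, add 107 days
July 31 is the last day of July 1986 -> 107 left
August 1986 has 31 days -> 76 left
September 1986 has 30 days -> 46 left
October 1986 has 31 days -> 15 left
November 1986: 15 <= 30 -> lands on November 15

Result: 1986-11-15


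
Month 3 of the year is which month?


Month 3 of 12

March


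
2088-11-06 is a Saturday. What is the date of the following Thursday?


Current: Saturday
Target: Thursday
Days ahead: 5

Next Thursday: 2088-11-11


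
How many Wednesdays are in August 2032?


August 2032 has 31 days
Anchor: Jan 1, 2032. With p = 2032 - 1 = 2031: (p + p//4 - p//100 + p//400) mod 7 = (2031 + 507 - 20 + 5) mod 7 = 2523 mod 7 = 3 -> Thursday (Mon=0 ... Sun=6)
Days before August (Jan-Jul): 213; August 1 index = (3 + 213) mod 7 = 6 -> Sunday
First Wednesday is August 4
Wednesdays: 4, 11, 18, 25

4 Wednesdays


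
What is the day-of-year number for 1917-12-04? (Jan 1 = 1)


Date: December 4, 1917
Days in months 1 through 11: 334
Plus 4 days in December

Day of year: 338


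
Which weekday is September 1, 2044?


Target: September 1, 2044
Anchor: Jan 1, 2044. With p = 2044 - 1 = 2043: (p + p//4 - p//100 + p//400) mod 7 = (2043 + 510 - 20 + 5) mod 7 = 2538 mod 7 = 4 -> Friday (Mon=0 ... Sun=6)
Days before September (Jan-Aug): 244 days
Weekday index = (4 + 244) mod 7 = 3

Thursday


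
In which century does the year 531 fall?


Century = (year - 1) // 100 + 1
= (531 - 1) // 100 + 1
= 530 // 100 + 1
= 5 + 1

6th century


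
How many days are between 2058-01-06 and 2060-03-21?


From 2058-01-06 to 2060-03-21
2058-01-06: day of year = 6
2060-03-21: days before March = 31 + 29 = 60 (2060 is a leap year); day of year = 60 + 21 = 81
Rest of 2058: 365 - 6 = 359
Full years 2059 (365): 365
Total = 359 + 365 + 81 = 805

805 days


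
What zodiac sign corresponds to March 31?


Date: March 31
Conventional tropical zodiac dates: Aries from March 21 onward; Taurus starts April 20
March 31 falls within the Aries range

Aries


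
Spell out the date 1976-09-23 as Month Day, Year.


ISO 1976-09-23 parses as year=1976, month=09, day=23
Month 9 -> September

September 23, 1976


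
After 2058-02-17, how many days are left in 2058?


Day of year: 48 of 365
Remaining = 365 - 48

317 days


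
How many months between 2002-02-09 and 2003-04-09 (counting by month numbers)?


From February 2002 to April 2003
1 year * 12 = 12 months, plus 2 months = 14

14 months


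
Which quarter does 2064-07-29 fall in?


Month: July (month 7)
Q1: Jan-Mar, Q2: Apr-Jun, Q3: Jul-Sep, Q4: Oct-Dec

Q3


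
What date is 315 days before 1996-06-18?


Start: 1996-06-18, subtract 315 days
Back 18 days from June 18 reaches May 31, 1996 -> 297 left
May 1996 has 31 days -> back to April 30, 1996 -> 266 left
April 1996 has 30 days -> back to March 31, 1996 -> 236 left
March 1996 has 31 days -> back to February 29, 1996 -> 205 left
February 1996 has 29 days -> back to January 31, 1996 -> 176 left
January 1996 has 31 days -> back to December 31, 1995 -> 145 left
December 1995 has 31 days -> back to November 30, 1995 -> 114 left
November 1995 has 30 days -> back to October 31, 1995 -> 84 left
October 1995 has 31 days -> back to September 30, 1995 -> 53 left
September 1995 has 30 days -> back to August 31, 1995 -> 23 left
August 1995: 31 - 23 = 8 -> lands on August 8

Result: 1995-08-08


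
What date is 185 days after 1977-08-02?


Start: 1977-08-02, add 185 days
August 1977 has 31 days: 31 - 2 = 29 days to August 31 -> 156 left
September 1977 has 30 days -> 126 left
October 1977 has 31 days -> 95 left
November 1977 has 30 days -> 65 left
December 1977 has 31 days -> 34 left
January 1978 has 31 days -> 3 left
February 1978: 3 <= 28 -> lands on February 3

Result: 1978-02-03


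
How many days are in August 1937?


August 1937

31 days


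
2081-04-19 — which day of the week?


Date: April 19, 2081
Anchor: Jan 1, 2081. With p = 2081 - 1 = 2080: (p + p//4 - p//100 + p//400) mod 7 = (2080 + 520 - 20 + 5) mod 7 = 2585 mod 7 = 2 -> Wednesday (Mon=0 ... Sun=6)
Days before April (Jan-Mar): 90; offset = 90 + 19 - 1 = 108
Weekday index = (2 + 108) mod 7 = 5

Day of the week: Saturday


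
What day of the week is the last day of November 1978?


November 1978 has 30 days
Anchor: Jan 1, 1978. With p = 1978 - 1 = 1977: (p + p//4 - p//100 + p//400) mod 7 = (1977 + 494 - 19 + 4) mod 7 = 2456 mod 7 = 6 -> Sunday (Mon=0 ... Sun=6)
Days before November (Jan-Oct): 304; November 1 index = (6 + 304) mod 7 = 2 -> Wednesday
Last day offset: 30 - 1 = 29 days
Weekday index = (2 + 29) mod 7 = 3

Thursday, November 30


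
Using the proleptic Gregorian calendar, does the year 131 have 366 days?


Gregorian leap year rule: divisible by 4, but not by 100, unless also by 400.
131 is not divisible by 4 -> not a leap year

No


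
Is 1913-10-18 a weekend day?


Anchor: Jan 1, 1913. With p = 1913 - 1 = 1912: (p + p//4 - p//100 + p//400) mod 7 = (1912 + 478 - 19 + 4) mod 7 = 2375 mod 7 = 2 -> Wednesday (Mon=0 ... Sun=6)
Day of year: 291; offset = 290
Weekday index = (2 + 290) mod 7 = 5 -> Saturday
Weekend days: Saturday, Sunday

Yes


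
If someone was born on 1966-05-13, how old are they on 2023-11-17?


Birth: 1966-05-13
Reference: 2023-11-17
Year difference: 2023 - 1966 = 57

57 years old


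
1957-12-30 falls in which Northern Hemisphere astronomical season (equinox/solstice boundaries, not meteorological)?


Date: December 30
Astronomical Winter (approx.; exact equinox/solstice day varies by year): December 21 to March 19
December 30 falls within the Winter window

Winter


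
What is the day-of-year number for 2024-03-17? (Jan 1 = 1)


Date: March 17, 2024
Days in months 1 through 2: 60
Plus 17 days in March

Day of year: 77


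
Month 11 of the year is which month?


Month 11 of 12

November


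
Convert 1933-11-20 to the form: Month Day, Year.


ISO 1933-11-20 parses as year=1933, month=11, day=20
Month 11 -> November

November 20, 1933


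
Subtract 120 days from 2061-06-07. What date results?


Start: 2061-06-07, subtract 120 days
Back 7 days from June 7 reaches May 31, 2061 -> 113 left
May 2061 has 31 days -> back to April 30, 2061 -> 82 left
April 2061 has 30 days -> back to March 31, 2061 -> 52 left
March 2061 has 31 days -> back to February 28, 2061 -> 21 left
February 2061: 28 - 21 = 7 -> lands on February 7

Result: 2061-02-07


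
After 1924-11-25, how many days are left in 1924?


Day of year: 330 of 366
Remaining = 366 - 330

36 days


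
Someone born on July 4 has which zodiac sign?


Date: July 4
Conventional tropical zodiac dates: Cancer from June 21 onward; Leo starts July 23
July 4 falls within the Cancer range

Cancer


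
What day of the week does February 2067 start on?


Target: February 1, 2067
Anchor: Jan 1, 2067. With p = 2067 - 1 = 2066: (p + p//4 - p//100 + p//400) mod 7 = (2066 + 516 - 20 + 5) mod 7 = 2567 mod 7 = 5 -> Saturday (Mon=0 ... Sun=6)
Days before February (Jan): 31 days
Weekday index = (5 + 31) mod 7 = 1

Tuesday


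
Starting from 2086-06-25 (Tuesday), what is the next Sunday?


Current: Tuesday
Target: Sunday
Days ahead: 5

Next Sunday: 2086-06-30


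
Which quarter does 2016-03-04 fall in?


Month: March (month 3)
Q1: Jan-Mar, Q2: Apr-Jun, Q3: Jul-Sep, Q4: Oct-Dec

Q1


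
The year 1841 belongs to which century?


Century = (year - 1) // 100 + 1
= (1841 - 1) // 100 + 1
= 1840 // 100 + 1
= 18 + 1

19th century


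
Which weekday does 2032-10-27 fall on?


Date: October 27, 2032
Anchor: Jan 1, 2032. With p = 2032 - 1 = 2031: (p + p//4 - p//100 + p//400) mod 7 = (2031 + 507 - 20 + 5) mod 7 = 2523 mod 7 = 3 -> Thursday (Mon=0 ... Sun=6)
Days before October (Jan-Sep): 274; offset = 274 + 27 - 1 = 300
Weekday index = (3 + 300) mod 7 = 2

Day of the week: Wednesday


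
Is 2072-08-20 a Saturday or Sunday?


Anchor: Jan 1, 2072. With p = 2072 - 1 = 2071: (p + p//4 - p//100 + p//400) mod 7 = (2071 + 517 - 20 + 5) mod 7 = 2573 mod 7 = 4 -> Friday (Mon=0 ... Sun=6)
Day of year: 233; offset = 232
Weekday index = (4 + 232) mod 7 = 5 -> Saturday
Weekend days: Saturday, Sunday

Yes


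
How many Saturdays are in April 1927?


April 1927 has 30 days
Anchor: Jan 1, 1927. With p = 1927 - 1 = 1926: (p + p//4 - p//100 + p//400) mod 7 = (1926 + 481 - 19 + 4) mod 7 = 2392 mod 7 = 5 -> Saturday (Mon=0 ... Sun=6)
Days before April (Jan-Mar): 90; April 1 index = (5 + 90) mod 7 = 4 -> Friday
First Saturday is April 2
Saturdays: 2, 9, 16, 23, 30

5 Saturdays


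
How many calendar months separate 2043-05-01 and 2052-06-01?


From May 2043 to June 2052
9 years * 12 = 108 months, plus 1 month = 109

109 months


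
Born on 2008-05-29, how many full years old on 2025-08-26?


Birth: 2008-05-29
Reference: 2025-08-26
Year difference: 2025 - 2008 = 17

17 years old


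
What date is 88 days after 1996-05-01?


Start: 1996-05-01, add 88 days
May 1996 has 31 days: 31 - 1 = 30 days to May 31 -> 58 left
June 1996 has 30 days -> 28 left
July 1996: 28 <= 31 -> lands on July 28

Result: 1996-07-28


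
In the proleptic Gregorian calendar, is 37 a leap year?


Gregorian leap year rule: divisible by 4, but not by 100, unless also by 400.
37 is not divisible by 4 -> not a leap year

No


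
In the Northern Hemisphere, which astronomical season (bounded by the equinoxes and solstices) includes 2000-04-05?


Date: April 5
Astronomical Spring (approx.; exact equinox/solstice day varies by year): March 20 to June 20
April 5 falls within the Spring window

Spring


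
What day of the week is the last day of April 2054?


April 2054 has 30 days
Anchor: Jan 1, 2054. With p = 2054 - 1 = 2053: (p + p//4 - p//100 + p//400) mod 7 = (2053 + 513 - 20 + 5) mod 7 = 2551 mod 7 = 3 -> Thursday (Mon=0 ... Sun=6)
Days before April (Jan-Mar): 90; April 1 index = (3 + 90) mod 7 = 2 -> Wednesday
Last day offset: 30 - 1 = 29 days
Weekday index = (2 + 29) mod 7 = 3

Thursday, April 30


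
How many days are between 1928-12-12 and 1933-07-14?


From 1928-12-12 to 1933-07-14
1928-12-12: days before December = 31 + 29 + 31 + 30 + 31 + 30 + 31 + 31 + 30 + 31 + 30 = 335 (1928 is a leap year); day of year = 335 + 12 = 347
1933-07-14: days before July = 31 + 28 + 31 + 30 + 31 + 30 = 181 (1933 is not a leap year); day of year = 181 + 14 = 195
Rest of 1928: 366 - 347 = 19
Full years 1929 (365), 1930 (365), 1931 (365), 1932 (366): 1461
Total = 19 + 1461 + 195 = 1675

1675 days


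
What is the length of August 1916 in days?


August 1916

31 days


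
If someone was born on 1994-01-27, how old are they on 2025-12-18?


Birth: 1994-01-27
Reference: 2025-12-18
Year difference: 2025 - 1994 = 31

31 years old


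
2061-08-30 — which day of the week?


Date: August 30, 2061
Anchor: Jan 1, 2061. With p = 2061 - 1 = 2060: (p + p//4 - p//100 + p//400) mod 7 = (2060 + 515 - 20 + 5) mod 7 = 2560 mod 7 = 5 -> Saturday (Mon=0 ... Sun=6)
Days before August (Jan-Jul): 212; offset = 212 + 30 - 1 = 241
Weekday index = (5 + 241) mod 7 = 1

Day of the week: Tuesday


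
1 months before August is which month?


August is month 8
8 - 1 = 7

July


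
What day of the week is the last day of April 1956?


April 1956 has 30 days
Anchor: Jan 1, 1956. With p = 1956 - 1 = 1955: (p + p//4 - p//100 + p//400) mod 7 = (1955 + 488 - 19 + 4) mod 7 = 2428 mod 7 = 6 -> Sunday (Mon=0 ... Sun=6)
Days before April (Jan-Mar): 91; April 1 index = (6 + 91) mod 7 = 6 -> Sunday
Last day offset: 30 - 1 = 29 days
Weekday index = (6 + 29) mod 7 = 0

Monday, April 30


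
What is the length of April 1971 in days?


April 1971

30 days


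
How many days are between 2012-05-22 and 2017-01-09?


From 2012-05-22 to 2017-01-09
2012-05-22: days before May = 31 + 29 + 31 + 30 = 121 (2012 is a leap year); day of year = 121 + 22 = 143
2017-01-09: day of year = 9
Rest of 2012: 366 - 143 = 223
Full years 2013 (365), 2014 (365), 2015 (365), 2016 (366): 1461
Total = 223 + 1461 + 9 = 1693

1693 days


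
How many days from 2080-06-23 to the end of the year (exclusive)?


Day of year: 175 of 366
Remaining = 366 - 175

191 days


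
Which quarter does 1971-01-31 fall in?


Month: January (month 1)
Q1: Jan-Mar, Q2: Apr-Jun, Q3: Jul-Sep, Q4: Oct-Dec

Q1


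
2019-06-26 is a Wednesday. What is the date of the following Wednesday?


Current: Wednesday
Target: Wednesday
Days ahead: 7

Next Wednesday: 2019-07-03


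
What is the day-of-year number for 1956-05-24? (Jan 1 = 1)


Date: May 24, 1956
Days in months 1 through 4: 121
Plus 24 days in May

Day of year: 145


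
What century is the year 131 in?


Century = (year - 1) // 100 + 1
= (131 - 1) // 100 + 1
= 130 // 100 + 1
= 1 + 1

2nd century


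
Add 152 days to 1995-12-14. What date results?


Start: 1995-12-14, add 152 days
December 1995 has 31 days: 31 - 14 = 17 days to December 31 -> 135 left
January 1996 has 31 days -> 104 left
February 1996 has 29 days -> 75 left
March 1996 has 31 days -> 44 left
April 1996 has 30 days -> 14 left
May 1996: 14 <= 31 -> lands on May 14

Result: 1996-05-14


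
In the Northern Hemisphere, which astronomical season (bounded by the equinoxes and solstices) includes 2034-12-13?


Date: December 13
Astronomical Autumn (approx.; exact equinox/solstice day varies by year): September 22 to December 20
December 13 falls within the Autumn window

Autumn


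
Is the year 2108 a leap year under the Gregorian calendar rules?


Gregorian leap year rule: divisible by 4, but not by 100, unless also by 400.
2108 is divisible by 4 but not 100 -> leap year

Yes


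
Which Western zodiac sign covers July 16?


Date: July 16
Conventional tropical zodiac dates: Cancer from June 21 onward; Leo starts July 23
July 16 falls within the Cancer range

Cancer


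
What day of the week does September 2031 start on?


Target: September 1, 2031
Anchor: Jan 1, 2031. With p = 2031 - 1 = 2030: (p + p//4 - p//100 + p//400) mod 7 = (2030 + 507 - 20 + 5) mod 7 = 2522 mod 7 = 2 -> Wednesday (Mon=0 ... Sun=6)
Days before September (Jan-Aug): 243 days
Weekday index = (2 + 243) mod 7 = 0

Monday


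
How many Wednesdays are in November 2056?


November 2056 has 30 days
Anchor: Jan 1, 2056. With p = 2056 - 1 = 2055: (p + p//4 - p//100 + p//400) mod 7 = (2055 + 513 - 20 + 5) mod 7 = 2553 mod 7 = 5 -> Saturday (Mon=0 ... Sun=6)
Days before November (Jan-Oct): 305; November 1 index = (5 + 305) mod 7 = 2 -> Wednesday
First Wednesday is November 1
Wednesdays: 1, 8, 15, 22, 29

5 Wednesdays


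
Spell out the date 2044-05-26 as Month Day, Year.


ISO 2044-05-26 parses as year=2044, month=05, day=26
Month 5 -> May

May 26, 2044


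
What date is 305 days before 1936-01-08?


Start: 1936-01-08, subtract 305 days
Back 8 days from January 8 reaches December 31, 1935 -> 297 left
December 1935 has 31 days -> back to November 30, 1935 -> 266 left
November 1935 has 30 days -> back to October 31, 1935 -> 236 left
October 1935 has 31 days -> back to September 30, 1935 -> 205 left
September 1935 has 30 days -> back to August 31, 1935 -> 175 left
August 1935 has 31 days -> back to July 31, 1935 -> 144 left
July 1935 has 31 days -> back to June 30, 1935 -> 113 left
June 1935 has 30 days -> back to May 31, 1935 -> 83 left
May 1935 has 31 days -> back to April 30, 1935 -> 52 left
April 1935 has 30 days -> back to March 31, 1935 -> 22 left
March 1935: 31 - 22 = 9 -> lands on March 9

Result: 1935-03-09


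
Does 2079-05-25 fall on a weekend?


Anchor: Jan 1, 2079. With p = 2079 - 1 = 2078: (p + p//4 - p//100 + p//400) mod 7 = (2078 + 519 - 20 + 5) mod 7 = 2582 mod 7 = 6 -> Sunday (Mon=0 ... Sun=6)
Day of year: 145; offset = 144
Weekday index = (6 + 144) mod 7 = 3 -> Thursday
Weekend days: Saturday, Sunday

No


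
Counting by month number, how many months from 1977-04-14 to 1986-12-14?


From April 1977 to December 1986
9 years * 12 = 108 months, plus 8 months = 116

116 months


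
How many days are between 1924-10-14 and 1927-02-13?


From 1924-10-14 to 1927-02-13
1924-10-14: days before October = 31 + 29 + 31 + 30 + 31 + 30 + 31 + 31 + 30 = 274 (1924 is a leap year); day of year = 274 + 14 = 288
1927-02-13: days before February = 31; day of year = 31 + 13 = 44
Rest of 1924: 366 - 288 = 78
Full years 1925 (365), 1926 (365): 730
Total = 78 + 730 + 44 = 852

852 days


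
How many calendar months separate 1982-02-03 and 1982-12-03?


From February 1982 to December 1982
0 years * 12 = 0 months, plus 10 months = 10

10 months


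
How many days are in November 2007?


November 2007

30 days


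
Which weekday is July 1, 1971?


Target: July 1, 1971
Anchor: Jan 1, 1971. With p = 1971 - 1 = 1970: (p + p//4 - p//100 + p//400) mod 7 = (1970 + 492 - 19 + 4) mod 7 = 2447 mod 7 = 4 -> Friday (Mon=0 ... Sun=6)
Days before July (Jan-Jun): 181 days
Weekday index = (4 + 181) mod 7 = 3

Thursday


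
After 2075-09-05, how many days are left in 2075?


Day of year: 248 of 365
Remaining = 365 - 248

117 days


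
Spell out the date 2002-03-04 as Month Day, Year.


ISO 2002-03-04 parses as year=2002, month=03, day=04
Month 3 -> March

March 4, 2002


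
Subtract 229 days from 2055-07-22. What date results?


Start: 2055-07-22, subtract 229 days
Back 22 days from July 22 reaches June 30, 2055 -> 207 left
June 2055 has 30 days -> back to May 31, 2055 -> 177 left
May 2055 has 31 days -> back to April 30, 2055 -> 146 left
April 2055 has 30 days -> back to March 31, 2055 -> 116 left
March 2055 has 31 days -> back to February 28, 2055 -> 85 left
February 2055 has 28 days -> back to January 31, 2055 -> 57 left
January 2055 has 31 days -> back to December 31, 2054 -> 26 left
December 2054: 31 - 26 = 5 -> lands on December 5

Result: 2054-12-05


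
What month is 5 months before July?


July is month 7
7 - 5 = 2

February


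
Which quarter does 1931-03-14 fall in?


Month: March (month 3)
Q1: Jan-Mar, Q2: Apr-Jun, Q3: Jul-Sep, Q4: Oct-Dec

Q1


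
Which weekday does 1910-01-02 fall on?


Date: January 2, 1910
Anchor: Jan 1, 1910. With p = 1910 - 1 = 1909: (p + p//4 - p//100 + p//400) mod 7 = (1909 + 477 - 19 + 4) mod 7 = 2371 mod 7 = 5 -> Saturday (Mon=0 ... Sun=6)
Days into year = 2 - 1 = 1
Weekday index = (5 + 1) mod 7 = 6

Day of the week: Sunday


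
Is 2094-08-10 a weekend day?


Anchor: Jan 1, 2094. With p = 2094 - 1 = 2093: (p + p//4 - p//100 + p//400) mod 7 = (2093 + 523 - 20 + 5) mod 7 = 2601 mod 7 = 4 -> Friday (Mon=0 ... Sun=6)
Day of year: 222; offset = 221
Weekday index = (4 + 221) mod 7 = 1 -> Tuesday
Weekend days: Saturday, Sunday

No


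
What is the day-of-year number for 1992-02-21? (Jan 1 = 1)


Date: February 21, 1992
Days in months 1 through 1: 31
Plus 21 days in February

Day of year: 52


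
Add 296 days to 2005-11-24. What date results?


Start: 2005-11-24, add 296 days
November 2005 has 30 days: 30 - 24 = 6 days to November 30 -> 290 left
December 2005 has 31 days -> 259 left
January 2006 has 31 days -> 228 left
February 2006 has 28 days -> 200 left
March 2006 has 31 days -> 169 left
April 2006 has 30 days -> 139 left
May 2006 has 31 days -> 108 left
June 2006 has 30 days -> 78 left
July 2006 has 31 days -> 47 left
August 2006 has 31 days -> 16 left
September 2006: 16 <= 30 -> lands on September 16

Result: 2006-09-16


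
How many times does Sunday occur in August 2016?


August 2016 has 31 days
Anchor: Jan 1, 2016. With p = 2016 - 1 = 2015: (p + p//4 - p//100 + p//400) mod 7 = (2015 + 503 - 20 + 5) mod 7 = 2503 mod 7 = 4 -> Friday (Mon=0 ... Sun=6)
Days before August (Jan-Jul): 213; August 1 index = (4 + 213) mod 7 = 0 -> Monday
First Sunday is August 7
Sundays: 7, 14, 21, 28

4 Sundays


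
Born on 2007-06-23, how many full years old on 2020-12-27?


Birth: 2007-06-23
Reference: 2020-12-27
Year difference: 2020 - 2007 = 13

13 years old


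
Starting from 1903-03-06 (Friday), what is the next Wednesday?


Current: Friday
Target: Wednesday
Days ahead: 5

Next Wednesday: 1903-03-11


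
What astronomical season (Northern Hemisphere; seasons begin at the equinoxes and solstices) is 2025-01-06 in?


Date: January 6
Astronomical Winter (approx.; exact equinox/solstice day varies by year): December 21 to March 19
January 6 falls within the Winter window

Winter


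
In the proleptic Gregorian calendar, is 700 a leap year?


Gregorian leap year rule: divisible by 4, but not by 100, unless also by 400.
700 is divisible by 100 but not 400 -> not a leap year

No


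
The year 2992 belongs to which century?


Century = (year - 1) // 100 + 1
= (2992 - 1) // 100 + 1
= 2991 // 100 + 1
= 29 + 1

30th century


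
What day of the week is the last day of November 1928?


November 1928 has 30 days
Anchor: Jan 1, 1928. With p = 1928 - 1 = 1927: (p + p//4 - p//100 + p//400) mod 7 = (1927 + 481 - 19 + 4) mod 7 = 2393 mod 7 = 6 -> Sunday (Mon=0 ... Sun=6)
Days before November (Jan-Oct): 305; November 1 index = (6 + 305) mod 7 = 3 -> Thursday
Last day offset: 30 - 1 = 29 days
Weekday index = (3 + 29) mod 7 = 4

Friday, November 30


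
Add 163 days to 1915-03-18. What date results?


Start: 1915-03-18, add 163 days
March 1915 has 31 days: 31 - 18 = 13 days to March 31 -> 150 left
April 1915 has 30 days -> 120 left
May 1915 has 31 days -> 89 left
June 1915 has 30 days -> 59 left
July 1915 has 31 days -> 28 left
August 1915: 28 <= 31 -> lands on August 28

Result: 1915-08-28


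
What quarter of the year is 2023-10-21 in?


Month: October (month 10)
Q1: Jan-Mar, Q2: Apr-Jun, Q3: Jul-Sep, Q4: Oct-Dec

Q4


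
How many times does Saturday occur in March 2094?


March 2094 has 31 days
Anchor: Jan 1, 2094. With p = 2094 - 1 = 2093: (p + p//4 - p//100 + p//400) mod 7 = (2093 + 523 - 20 + 5) mod 7 = 2601 mod 7 = 4 -> Friday (Mon=0 ... Sun=6)
Days before March (Jan-Feb): 59; March 1 index = (4 + 59) mod 7 = 0 -> Monday
First Saturday is March 6
Saturdays: 6, 13, 20, 27

4 Saturdays


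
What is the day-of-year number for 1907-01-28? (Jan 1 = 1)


Date: January 28, 1907
No months before January
Plus 28 days in January

Day of year: 28


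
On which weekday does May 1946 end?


May 1946 has 31 days
Anchor: Jan 1, 1946. With p = 1946 - 1 = 1945: (p + p//4 - p//100 + p//400) mod 7 = (1945 + 486 - 19 + 4) mod 7 = 2416 mod 7 = 1 -> Tuesday (Mon=0 ... Sun=6)
Days before May (Jan-Apr): 120; May 1 index = (1 + 120) mod 7 = 2 -> Wednesday
Last day offset: 31 - 1 = 30 days
Weekday index = (2 + 30) mod 7 = 4

Friday, May 31


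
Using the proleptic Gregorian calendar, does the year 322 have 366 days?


Gregorian leap year rule: divisible by 4, but not by 100, unless also by 400.
322 is not divisible by 4 -> not a leap year

No


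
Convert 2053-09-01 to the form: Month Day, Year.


ISO 2053-09-01 parses as year=2053, month=09, day=01
Month 9 -> September

September 1, 2053


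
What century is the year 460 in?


Century = (year - 1) // 100 + 1
= (460 - 1) // 100 + 1
= 459 // 100 + 1
= 4 + 1

5th century


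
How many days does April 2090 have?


April 2090

30 days


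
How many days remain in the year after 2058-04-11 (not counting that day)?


Day of year: 101 of 365
Remaining = 365 - 101

264 days


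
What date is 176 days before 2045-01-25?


Start: 2045-01-25, subtract 176 days
Back 25 days from January 25 reaches December 31, 2044 -> 151 left
December 2044 has 31 days -> back to November 30, 2044 -> 120 left
November 2044 has 30 days -> back to October 31, 2044 -> 90 left
October 2044 has 31 days -> back to September 30, 2044 -> 59 left
September 2044 has 30 days -> back to August 31, 2044 -> 29 left
August 2044: 31 - 29 = 2 -> lands on August 2

Result: 2044-08-02


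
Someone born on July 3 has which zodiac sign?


Date: July 3
Conventional tropical zodiac dates: Cancer from June 21 onward; Leo starts July 23
July 3 falls within the Cancer range

Cancer


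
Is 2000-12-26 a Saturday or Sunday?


Anchor: Jan 1, 2000. With p = 2000 - 1 = 1999: (p + p//4 - p//100 + p//400) mod 7 = (1999 + 499 - 19 + 4) mod 7 = 2483 mod 7 = 5 -> Saturday (Mon=0 ... Sun=6)
Day of year: 361; offset = 360
Weekday index = (5 + 360) mod 7 = 1 -> Tuesday
Weekend days: Saturday, Sunday

No


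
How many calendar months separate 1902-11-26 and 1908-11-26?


From November 1902 to November 1908
6 years * 12 = 72 months = 72

72 months


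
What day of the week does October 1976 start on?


Target: October 1, 1976
Anchor: Jan 1, 1976. With p = 1976 - 1 = 1975: (p + p//4 - p//100 + p//400) mod 7 = (1975 + 493 - 19 + 4) mod 7 = 2453 mod 7 = 3 -> Thursday (Mon=0 ... Sun=6)
Days before October (Jan-Sep): 274 days
Weekday index = (3 + 274) mod 7 = 4

Friday


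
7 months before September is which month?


September is month 9
9 - 7 = 2

February


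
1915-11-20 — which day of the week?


Date: November 20, 1915
Anchor: Jan 1, 1915. With p = 1915 - 1 = 1914: (p + p//4 - p//100 + p//400) mod 7 = (1914 + 478 - 19 + 4) mod 7 = 2377 mod 7 = 4 -> Friday (Mon=0 ... Sun=6)
Days before November (Jan-Oct): 304; offset = 304 + 20 - 1 = 323
Weekday index = (4 + 323) mod 7 = 5

Day of the week: Saturday


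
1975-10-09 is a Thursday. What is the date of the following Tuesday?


Current: Thursday
Target: Tuesday
Days ahead: 5

Next Tuesday: 1975-10-14


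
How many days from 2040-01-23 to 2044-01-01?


From 2040-01-23 to 2044-01-01
2040-01-23: day of year = 23
2044-01-01: day of year = 1
Rest of 2040: 366 - 23 = 343
Full years 2041 (365), 2042 (365), 2043 (365): 1095
Total = 343 + 1095 + 1 = 1439

1439 days


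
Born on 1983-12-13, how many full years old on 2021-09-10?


Birth: 1983-12-13
Reference: 2021-09-10
Year difference: 2021 - 1983 = 38
Birthday not yet reached in 2021, subtract 1

37 years old


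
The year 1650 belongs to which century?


Century = (year - 1) // 100 + 1
= (1650 - 1) // 100 + 1
= 1649 // 100 + 1
= 16 + 1

17th century


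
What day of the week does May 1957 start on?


Target: May 1, 1957
Anchor: Jan 1, 1957. With p = 1957 - 1 = 1956: (p + p//4 - p//100 + p//400) mod 7 = (1956 + 489 - 19 + 4) mod 7 = 2430 mod 7 = 1 -> Tuesday (Mon=0 ... Sun=6)
Days before May (Jan-Apr): 120 days
Weekday index = (1 + 120) mod 7 = 2

Wednesday


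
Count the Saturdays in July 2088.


July 2088 has 31 days
Anchor: Jan 1, 2088. With p = 2088 - 1 = 2087: (p + p//4 - p//100 + p//400) mod 7 = (2087 + 521 - 20 + 5) mod 7 = 2593 mod 7 = 3 -> Thursday (Mon=0 ... Sun=6)
Days before July (Jan-Jun): 182; July 1 index = (3 + 182) mod 7 = 3 -> Thursday
First Saturday is July 3
Saturdays: 3, 10, 17, 24, 31

5 Saturdays


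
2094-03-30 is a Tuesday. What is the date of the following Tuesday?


Current: Tuesday
Target: Tuesday
Days ahead: 7

Next Tuesday: 2094-04-06


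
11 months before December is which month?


December is month 12
12 - 11 = 1

January


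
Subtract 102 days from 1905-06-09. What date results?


Start: 1905-06-09, subtract 102 days
Back 9 days from June 9 reaches May 31, 1905 -> 93 left
May 1905 has 31 days -> back to April 30, 1905 -> 62 left
April 1905 has 30 days -> back to March 31, 1905 -> 32 left
March 1905 has 31 days -> back to February 28, 1905 -> 1 left
February 1905: 28 - 1 = 27 -> lands on February 27

Result: 1905-02-27
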